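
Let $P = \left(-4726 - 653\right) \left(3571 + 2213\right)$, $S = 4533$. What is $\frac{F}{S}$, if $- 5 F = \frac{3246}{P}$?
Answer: $\frac{541}{117526093740} \approx 4.6032 \cdot 10^{-9}$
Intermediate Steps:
$P = -31112136$ ($P = \left(-5379\right) 5784 = -31112136$)
$F = \frac{541}{25926780}$ ($F = - \frac{3246 \frac{1}{-31112136}}{5} = - \frac{3246 \left(- \frac{1}{31112136}\right)}{5} = \left(- \frac{1}{5}\right) \left(- \frac{541}{5185356}\right) = \frac{541}{25926780} \approx 2.0866 \cdot 10^{-5}$)
$\frac{F}{S} = \frac{541}{25926780 \cdot 4533} = \frac{541}{25926780} \cdot \frac{1}{4533} = \frac{541}{117526093740}$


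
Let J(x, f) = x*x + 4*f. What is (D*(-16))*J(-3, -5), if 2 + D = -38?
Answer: -7040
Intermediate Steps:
D = -40 (D = -2 - 38 = -40)
J(x, f) = x**2 + 4*f
(D*(-16))*J(-3, -5) = (-40*(-16))*((-3)**2 + 4*(-5)) = 640*(9 - 20) = 640*(-11) = -7040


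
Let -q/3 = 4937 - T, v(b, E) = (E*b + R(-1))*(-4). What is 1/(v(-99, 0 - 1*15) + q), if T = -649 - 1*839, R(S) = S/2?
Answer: -1/25213 ≈ -3.9662e-5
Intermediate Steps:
R(S) = S/2 (R(S) = S*(½) = S/2)
T = -1488 (T = -649 - 839 = -1488)
v(b, E) = 2 - 4*E*b (v(b, E) = (E*b + (½)*(-1))*(-4) = (E*b - ½)*(-4) = (-½ + E*b)*(-4) = 2 - 4*E*b)
q = -19275 (q = -3*(4937 - 1*(-1488)) = -3*(4937 + 1488) = -3*6425 = -19275)
1/(v(-99, 0 - 1*15) + q) = 1/((2 - 4*(0 - 1*15)*(-99)) - 19275) = 1/((2 - 4*(0 - 15)*(-99)) - 19275) = 1/((2 - 4*(-15)*(-99)) - 19275) = 1/((2 - 5940) - 19275) = 1/(-5938 - 19275) = 1/(-25213) = -1/25213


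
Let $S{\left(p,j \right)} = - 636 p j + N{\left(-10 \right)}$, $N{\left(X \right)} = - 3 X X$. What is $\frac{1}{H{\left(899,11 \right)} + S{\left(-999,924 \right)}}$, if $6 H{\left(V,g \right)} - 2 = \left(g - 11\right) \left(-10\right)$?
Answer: $\frac{3}{1761228109} \approx 1.7034 \cdot 10^{-9}$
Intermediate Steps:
$N{\left(X \right)} = - 3 X^{2}$
$S{\left(p,j \right)} = -300 - 636 j p$ ($S{\left(p,j \right)} = - 636 p j - 3 \left(-10\right)^{2} = - 636 j p - 300 = -300 - 636 j p$)
$H{\left(V,g \right)} = \frac{56}{3} - \frac{5 g}{3}$ ($H{\left(V,g \right)} = \frac{1}{3} + \frac{\left(g - 11\right) \left(-10\right)}{6} = \frac{1}{3} + \frac{\left(-11 + g\right) \left(-10\right)}{6} = \frac{1}{3} + \frac{110 - 10 g}{6} = \frac{1}{3} - \left(- \frac{55}{3} + \frac{5 g}{3}\right) = \frac{56}{3} - \frac{5 g}{3}$)
$\frac{1}{H{\left(899,11 \right)} + S{\left(-999,924 \right)}} = \frac{1}{\left(\frac{56}{3} - \frac{55}{3}\right) - \left(300 + 587664 \left(-999\right)\right)} = \frac{1}{\left(\frac{56}{3} - \frac{55}{3}\right) + \left(-300 + 587076336\right)} = \frac{1}{\frac{1}{3} + 587076036} = \frac{1}{\frac{1761228109}{3}} = \frac{3}{1761228109}$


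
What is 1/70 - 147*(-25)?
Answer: 257251/70 ≈ 3675.0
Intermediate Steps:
1/70 - 147*(-25) = 1/70 + 3675 = 257251/70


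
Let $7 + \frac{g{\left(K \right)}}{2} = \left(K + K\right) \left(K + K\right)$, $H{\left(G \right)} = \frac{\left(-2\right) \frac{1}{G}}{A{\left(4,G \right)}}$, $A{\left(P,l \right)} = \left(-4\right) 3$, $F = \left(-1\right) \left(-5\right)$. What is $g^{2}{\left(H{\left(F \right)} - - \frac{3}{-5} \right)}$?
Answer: $\frac{6615184}{50625} \approx 130.67$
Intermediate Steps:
$F = 5$
$A{\left(P,l \right)} = -12$
$H{\left(G \right)} = \frac{1}{6 G}$ ($H{\left(G \right)} = \frac{\left(-2\right) \frac{1}{G}}{-12} = - \frac{2}{G} \left(- \frac{1}{12}\right) = \frac{1}{6 G}$)
$g{\left(K \right)} = -14 + 8 K^{2}$ ($g{\left(K \right)} = -14 + 2 \left(K + K\right) \left(K + K\right) = -14 + 2 \cdot 2 K 2 K = -14 + 2 \cdot 4 K^{2} = -14 + 8 K^{2}$)
$g^{2}{\left(H{\left(F \right)} - - \frac{3}{-5} \right)} = \left(-14 + 8 \left(\frac{1}{6 \cdot 5} - - \frac{3}{-5}\right)^{2}\right)^{2} = \left(-14 + 8 \left(\frac{1}{6} \cdot \frac{1}{5} - \left(-3\right) \left(- \frac{1}{5}\right)\right)^{2}\right)^{2} = \left(-14 + 8 \left(\frac{1}{30} - \frac{3}{5}\right)^{2}\right)^{2} = \left(-14 + 8 \left(- \frac{17}{30}\right)^{2}\right)^{2} = \left(-14 + 8 \cdot \frac{289}{900}\right)^{2} = \left(-14 + \frac{578}{225}\right)^{2} = \left(- \frac{2572}{225}\right)^{2} = \frac{6615184}{50625}$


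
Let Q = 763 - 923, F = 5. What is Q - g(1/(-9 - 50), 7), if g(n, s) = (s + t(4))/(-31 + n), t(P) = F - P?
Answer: -146164/915 ≈ -159.74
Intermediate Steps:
t(P) = 5 - P
g(n, s) = (1 + s)/(-31 + n) (g(n, s) = (s + (5 - 1*4))/(-31 + n) = (s + (5 - 4))/(-31 + n) = (s + 1)/(-31 + n) = (1 + s)/(-31 + n))
Q = -160
Q - g(1/(-9 - 50), 7) = -160 - (1 + 7)/(-31 + 1/(-9 - 50)) = -160 - 8/(-31 + 1/(-59)) = -160 - 8/(-31 - 1/59) = -160 - 8/(-1830/59) = -160 - (-59)*8/1830 = -160 - 1*(-236/915) = -160 + 236/915 = -146164/915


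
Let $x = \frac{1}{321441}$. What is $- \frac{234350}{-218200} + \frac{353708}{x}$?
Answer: $\frac{496170449091679}{4364} \approx 1.137 \cdot 10^{11}$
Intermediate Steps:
$x = \frac{1}{321441} \approx 3.111 \cdot 10^{-6}$
$- \frac{234350}{-218200} + \frac{353708}{x} = - \frac{234350}{-218200} + 353708 \frac{1}{\frac{1}{321441}} = \left(-234350\right) \left(- \frac{1}{218200}\right) + 353708 \cdot 321441 = \frac{4687}{4364} + 113696253228 = \frac{496170449091679}{4364}$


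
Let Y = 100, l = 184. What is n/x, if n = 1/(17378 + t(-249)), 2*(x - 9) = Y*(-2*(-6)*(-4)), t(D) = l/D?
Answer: -83/3448569586 ≈ -2.4068e-8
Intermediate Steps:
t(D) = 184/D
x = -2391 (x = 9 + (100*(-2*(-6)*(-4)))/2 = 9 + (100*(12*(-4)))/2 = 9 + (100*(-48))/2 = 9 + (½)*(-4800) = 9 - 2400 = -2391)
n = 249/4326938 (n = 1/(17378 + 184/(-249)) = 1/(17378 + 184*(-1/249)) = 1/(17378 - 184/249) = 1/(4326938/249) = 249/4326938 ≈ 5.7546e-5)
n/x = (249/4326938)/(-2391) = (249/4326938)*(-1/2391) = -83/3448569586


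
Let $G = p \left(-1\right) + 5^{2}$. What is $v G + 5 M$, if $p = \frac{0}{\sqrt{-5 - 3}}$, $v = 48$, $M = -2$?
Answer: $1190$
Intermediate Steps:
$p = 0$ ($p = \frac{0}{\sqrt{-8}} = \frac{0}{2 i \sqrt{2}} = 0 \left(- \frac{i \sqrt{2}}{4}\right) = 0$)
$G = 25$ ($G = 0 \left(-1\right) + 5^{2} = 0 + 25 = 25$)
$v G + 5 M = 48 \cdot 25 + 5 \left(-2\right) = 1200 - 10 = 1190$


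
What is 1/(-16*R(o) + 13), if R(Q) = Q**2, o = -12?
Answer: -1/2291 ≈ -0.00043649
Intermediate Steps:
1/(-16*R(o) + 13) = 1/(-16*(-12)**2 + 13) = 1/(-16*144 + 13) = 1/(-2304 + 13) = 1/(-2291) = -1/2291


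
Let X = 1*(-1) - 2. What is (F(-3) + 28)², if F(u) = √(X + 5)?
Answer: (28 + √2)² ≈ 865.20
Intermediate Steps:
X = -3 (X = -1 - 2 = -3)
F(u) = √2 (F(u) = √(-3 + 5) = √2)
(F(-3) + 28)² = (√2 + 28)² = (28 + √2)²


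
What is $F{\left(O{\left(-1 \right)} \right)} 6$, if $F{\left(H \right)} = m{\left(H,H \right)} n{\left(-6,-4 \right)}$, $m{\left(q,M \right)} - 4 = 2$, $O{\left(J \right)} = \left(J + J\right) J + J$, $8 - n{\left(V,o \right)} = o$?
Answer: $432$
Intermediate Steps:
$n{\left(V,o \right)} = 8 - o$
$O{\left(J \right)} = J + 2 J^{2}$ ($O{\left(J \right)} = 2 J J + J = 2 J^{2} + J = J + 2 J^{2}$)
$m{\left(q,M \right)} = 6$ ($m{\left(q,M \right)} = 4 + 2 = 6$)
$F{\left(H \right)} = 72$ ($F{\left(H \right)} = 6 \left(8 - -4\right) = 6 \left(8 + 4\right) = 6 \cdot 12 = 72$)
$F{\left(O{\left(-1 \right)} \right)} 6 = 72 \cdot 6 = 432$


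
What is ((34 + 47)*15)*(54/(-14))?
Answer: -32805/7 ≈ -4686.4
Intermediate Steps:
((34 + 47)*15)*(54/(-14)) = (81*15)*(54*(-1/14)) = 1215*(-27/7) = -32805/7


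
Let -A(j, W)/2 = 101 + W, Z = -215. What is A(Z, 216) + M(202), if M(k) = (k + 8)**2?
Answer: 43466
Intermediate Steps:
A(j, W) = -202 - 2*W (A(j, W) = -2*(101 + W) = -202 - 2*W)
M(k) = (8 + k)**2
A(Z, 216) + M(202) = (-202 - 2*216) + (8 + 202)**2 = (-202 - 432) + 210**2 = -634 + 44100 = 43466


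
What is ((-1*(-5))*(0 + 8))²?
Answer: 1600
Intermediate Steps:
((-1*(-5))*(0 + 8))² = (5*8)² = 40² = 1600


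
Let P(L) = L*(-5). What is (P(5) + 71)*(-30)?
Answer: -1380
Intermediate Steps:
P(L) = -5*L
(P(5) + 71)*(-30) = (-5*5 + 71)*(-30) = (-25 + 71)*(-30) = 46*(-30) = -1380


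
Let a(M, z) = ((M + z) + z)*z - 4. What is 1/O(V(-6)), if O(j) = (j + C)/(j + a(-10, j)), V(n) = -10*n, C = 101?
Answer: 6656/161 ≈ 41.342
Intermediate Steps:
a(M, z) = -4 + z*(M + 2*z) (a(M, z) = (M + 2*z)*z - 4 = z*(M + 2*z) - 4 = -4 + z*(M + 2*z))
O(j) = (101 + j)/(-4 - 9*j + 2*j²) (O(j) = (j + 101)/(j + (-4 + 2*j² - 10*j)) = (101 + j)/(j + (-4 - 10*j + 2*j²)) = (101 + j)/(-4 - 9*j + 2*j²))
1/O(V(-6)) = 1/((101 - 10*(-6))/(-4 - (-90)*(-6) + 2*(-10*(-6))²)) = 1/((101 + 60)/(-4 - 9*60 + 2*60²)) = 1/(161/(-4 - 540 + 2*3600)) = 1/(161/(-4 - 540 + 7200)) = 1/(161/6656) = 6656/161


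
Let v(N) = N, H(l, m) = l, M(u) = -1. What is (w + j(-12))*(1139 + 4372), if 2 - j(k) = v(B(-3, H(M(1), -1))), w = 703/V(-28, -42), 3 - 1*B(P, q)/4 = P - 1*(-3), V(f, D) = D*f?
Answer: -20311709/392 ≈ -51816.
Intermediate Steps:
B(P, q) = -4*P (B(P, q) = 12 - 4*(P - 1*(-3)) = 12 - 4*(P + 3) = 12 - 4*(3 + P) = 12 + (-12 - 4*P) = -4*P)
w = 703/1176 (w = 703/((-42*(-28))) = 703/1176 ≈ 0.59779)
j(k) = -10 (j(k) = 2 - (-4)*(-3) = 2 - 1*12 = 2 - 12 = -10)
(w + j(-12))*(1139 + 4372) = (703/1176 - 10)*(1139 + 4372) = -11057/1176*5511 = -20311709/392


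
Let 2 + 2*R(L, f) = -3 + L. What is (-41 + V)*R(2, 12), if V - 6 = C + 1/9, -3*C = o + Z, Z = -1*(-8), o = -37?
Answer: 227/6 ≈ 37.833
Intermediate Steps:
R(L, f) = -5/2 + L/2 (R(L, f) = -1 + (-3 + L)/2 = -1 + (-3/2 + L/2) = -5/2 + L/2)
Z = 8
C = 29/3 (C = -(-37 + 8)/3 = -⅓*(-29) = 29/3 ≈ 9.6667)
V = 142/9 (V = 6 + (29/3 + 1/9) = 6 + (29/3 + ⅑) = 6 + 88/9 = 142/9 ≈ 15.778)
(-41 + V)*R(2, 12) = (-41 + 142/9)*(-5/2 + (½)*2) = -227*(-5/2 + 1)/9 = -227/9*(-3/2) = 227/6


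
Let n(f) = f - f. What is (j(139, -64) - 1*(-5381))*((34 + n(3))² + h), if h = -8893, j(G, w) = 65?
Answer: -42135702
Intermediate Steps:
n(f) = 0
(j(139, -64) - 1*(-5381))*((34 + n(3))² + h) = (65 - 1*(-5381))*((34 + 0)² - 8893) = (65 + 5381)*(34² - 8893) = 5446*(1156 - 8893) = 5446*(-7737) = -42135702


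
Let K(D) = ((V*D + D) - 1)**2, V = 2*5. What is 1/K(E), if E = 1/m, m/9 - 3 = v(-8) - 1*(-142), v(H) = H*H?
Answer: 29241/28900 ≈ 1.0118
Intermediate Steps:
V = 10
v(H) = H**2
m = 1881 (m = 27 + 9*((-8)**2 - 1*(-142)) = 27 + 9*(64 + 142) = 27 + 9*206 = 27 + 1854 = 1881)
E = 1/1881 ≈ 0.00053163
K(D) = (-1 + 11*D)**2 (K(D) = ((10*D + D) - 1)**2 = (11*D - 1)**2 = (-1 + 11*D)**2)
1/K(E) = 1/((-1 + 11*(1/1881))**2) = 1/((-1 + 1/171)**2) = 1/((-170/171)**2) = 1/(28900/29241) = 29241/28900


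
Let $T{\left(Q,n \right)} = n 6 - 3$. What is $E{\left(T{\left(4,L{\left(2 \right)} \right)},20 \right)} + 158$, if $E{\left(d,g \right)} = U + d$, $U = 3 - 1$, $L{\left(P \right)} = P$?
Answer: $169$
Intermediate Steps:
$T{\left(Q,n \right)} = -3 + 6 n$ ($T{\left(Q,n \right)} = 6 n - 3 = -3 + 6 n$)
$U = 2$
$E{\left(d,g \right)} = 2 + d$
$E{\left(T{\left(4,L{\left(2 \right)} \right)},20 \right)} + 158 = \left(2 + \left(-3 + 6 \cdot 2\right)\right) + 158 = \left(2 + \left(-3 + 12\right)\right) + 158 = \left(2 + 9\right) + 158 = 11 + 158 = 169$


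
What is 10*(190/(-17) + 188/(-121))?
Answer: -261860/2057 ≈ -127.30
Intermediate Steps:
10*(190/(-17) + 188/(-121)) = 10*(190*(-1/17) + 188*(-1/121)) = 10*(-190/17 - 188/121) = 10*(-26186/2057) = -261860/2057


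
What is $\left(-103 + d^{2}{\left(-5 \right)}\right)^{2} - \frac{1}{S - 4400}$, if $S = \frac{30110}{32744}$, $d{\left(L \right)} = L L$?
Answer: $\frac{19624773180952}{72021745} \approx 2.7248 \cdot 10^{5}$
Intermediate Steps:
$d{\left(L \right)} = L^{2}$
$S = \frac{15055}{16372}$ ($S = 30110 \cdot \frac{1}{32744} = \frac{15055}{16372} \approx 0.91956$)
$\left(-103 + d^{2}{\left(-5 \right)}\right)^{2} - \frac{1}{S - 4400} = \left(-103 + \left(\left(-5\right)^{2}\right)^{2}\right)^{2} - \frac{1}{\frac{15055}{16372} - 4400} = \left(-103 + 25^{2}\right)^{2} - \frac{1}{- \frac{72021745}{16372}} = \left(-103 + 625\right)^{2} - - \frac{16372}{72021745} = 522^{2} + \frac{16372}{72021745} = 272484 + \frac{16372}{72021745} = \frac{19624773180952}{72021745}$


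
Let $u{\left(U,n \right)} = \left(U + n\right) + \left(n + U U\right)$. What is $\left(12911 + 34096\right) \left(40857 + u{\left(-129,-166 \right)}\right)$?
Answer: $2681138259$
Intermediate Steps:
$u{\left(U,n \right)} = U + U^{2} + 2 n$ ($u{\left(U,n \right)} = \left(U + n\right) + \left(n + U^{2}\right) = U + U^{2} + 2 n$)
$\left(12911 + 34096\right) \left(40857 + u{\left(-129,-166 \right)}\right) = \left(12911 + 34096\right) \left(40857 + \left(-129 + \left(-129\right)^{2} + 2 \left(-166\right)\right)\right) = 47007 \left(40857 - -16180\right) = 47007 \left(40857 + 16180\right) = 47007 \cdot 57037 = 2681138259$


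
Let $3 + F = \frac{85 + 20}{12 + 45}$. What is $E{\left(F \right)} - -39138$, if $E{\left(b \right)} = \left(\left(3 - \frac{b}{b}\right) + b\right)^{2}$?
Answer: $\frac{14129074}{361} \approx 39139.0$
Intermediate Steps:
$F = - \frac{22}{19}$ ($F = -3 + \frac{85 + 20}{12 + 45} = -3 + \frac{105}{57} = -3 + 105 \cdot \frac{1}{57} = -3 + \frac{35}{19} = - \frac{22}{19} \approx -1.1579$)
$E{\left(b \right)} = \left(2 + b\right)^{2}$ ($E{\left(b \right)} = \left(\left(3 - 1\right) + b\right)^{2} = \left(2 + b\right)^{2}$)
$E{\left(F \right)} - -39138 = \left(2 - \frac{22}{19}\right)^{2} - -39138 = \left(\frac{16}{19}\right)^{2} + 39138 = \frac{256}{361} + 39138 = \frac{14129074}{361}$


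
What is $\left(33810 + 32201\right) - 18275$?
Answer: $47736$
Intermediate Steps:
$\left(33810 + 32201\right) - 18275 = 66011 - 18275 = 47736$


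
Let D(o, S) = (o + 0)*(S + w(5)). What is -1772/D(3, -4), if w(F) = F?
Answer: -1772/3 ≈ -590.67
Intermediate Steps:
D(o, S) = o*(5 + S) (D(o, S) = (o + 0)*(S + 5) = o*(5 + S))
-1772/D(3, -4) = -1772*1/(3*(5 - 4)) = -1772/(3*1) = -1772/3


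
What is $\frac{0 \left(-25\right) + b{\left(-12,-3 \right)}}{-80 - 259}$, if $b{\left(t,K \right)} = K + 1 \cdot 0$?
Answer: $\frac{1}{113} \approx 0.0088496$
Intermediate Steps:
$b{\left(t,K \right)} = K$ ($b{\left(t,K \right)} = K + 0 = K$)
$\frac{0 \left(-25\right) + b{\left(-12,-3 \right)}}{-80 - 259} = \frac{0 \left(-25\right) - 3}{-80 - 259} = \frac{0 - 3}{-339} = \left(-3\right) \left(- \frac{1}{339}\right) = \frac{1}{113}$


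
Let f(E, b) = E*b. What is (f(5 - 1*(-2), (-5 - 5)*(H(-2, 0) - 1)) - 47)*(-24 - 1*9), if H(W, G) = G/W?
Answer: -759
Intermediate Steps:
(f(5 - 1*(-2), (-5 - 5)*(H(-2, 0) - 1)) - 47)*(-24 - 1*9) = ((5 - 1*(-2))*((-5 - 5)*(0/(-2) - 1)) - 47)*(-24 - 1*9) = ((5 + 2)*(-10*(0*(-1/2) - 1)) - 47)*(-24 - 9) = (7*(-10*(0 - 1)) - 47)*(-33) = (7*(-10*(-1)) - 47)*(-33) = (7*10 - 47)*(-33) = (70 - 47)*(-33) = 23*(-33) = -759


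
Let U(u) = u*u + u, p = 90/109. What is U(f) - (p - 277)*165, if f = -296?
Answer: 14484875/109 ≈ 1.3289e+5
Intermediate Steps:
p = 90/109 (p = 90*(1/109) = 90/109 ≈ 0.82569)
U(u) = u + u**2 (U(u) = u**2 + u = u + u**2)
U(f) - (p - 277)*165 = -296*(1 - 296) - (90/109 - 277)*165 = -296*(-295) - (-30103)*165/109 = 87320 - 1*(-4966995/109) = 87320 + 4966995/109 = 14484875/109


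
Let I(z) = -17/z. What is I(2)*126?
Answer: -1071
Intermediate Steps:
I(2)*126 = -17/2*126 = -1071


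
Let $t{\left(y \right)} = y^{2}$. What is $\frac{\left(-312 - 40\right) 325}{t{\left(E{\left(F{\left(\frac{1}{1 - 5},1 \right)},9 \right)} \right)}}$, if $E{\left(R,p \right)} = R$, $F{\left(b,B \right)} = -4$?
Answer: $-7150$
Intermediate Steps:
$\frac{\left(-312 - 40\right) 325}{t{\left(E{\left(F{\left(\frac{1}{1 - 5},1 \right)},9 \right)} \right)}} = \frac{\left(-312 - 40\right) 325}{\left(-4\right)^{2}} = \frac{\left(-352\right) 325}{16} = \left(-114400\right) \frac{1}{16} = -7150$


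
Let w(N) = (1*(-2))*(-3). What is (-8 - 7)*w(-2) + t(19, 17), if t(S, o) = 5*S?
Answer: 5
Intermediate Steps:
w(N) = 6 (w(N) = -2*(-3) = 6)
(-8 - 7)*w(-2) + t(19, 17) = (-8 - 7)*6 + 5*19 = -15*6 + 95 = -90 + 95 = 5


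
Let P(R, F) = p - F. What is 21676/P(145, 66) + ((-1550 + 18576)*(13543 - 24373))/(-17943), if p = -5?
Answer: 4234289904/424651 ≈ 9971.2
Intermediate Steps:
P(R, F) = -5 - F
21676/P(145, 66) + ((-1550 + 18576)*(13543 - 24373))/(-17943) = 21676/(-5 - 1*66) + ((-1550 + 18576)*(13543 - 24373))/(-17943) = 21676/(-5 - 66) + (17026*(-10830))*(-1/17943) = 21676/(-71) - 184391580*(-1/17943) = 21676*(-1/71) + 61463860/5981 = -21676/71 + 61463860/5981 = 4234289904/424651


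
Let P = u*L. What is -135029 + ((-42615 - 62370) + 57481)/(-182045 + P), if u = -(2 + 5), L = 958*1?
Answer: -25486811275/188751 ≈ -1.3503e+5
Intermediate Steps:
L = 958
u = -7 (u = -1*7 = -7)
P = -6706 (P = -7*958 = -6706)
-135029 + ((-42615 - 62370) + 57481)/(-182045 + P) = -135029 + ((-42615 - 62370) + 57481)/(-182045 - 6706) = -135029 + (-104985 + 57481)/(-188751) = -135029 - 47504*(-1/188751) = -135029 + 47504/188751 = -25486811275/188751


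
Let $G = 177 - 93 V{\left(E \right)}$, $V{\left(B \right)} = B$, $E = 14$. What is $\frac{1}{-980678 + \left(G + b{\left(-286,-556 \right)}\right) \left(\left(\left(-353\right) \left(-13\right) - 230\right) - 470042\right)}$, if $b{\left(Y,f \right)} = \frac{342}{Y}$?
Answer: $\frac{143}{74856147464} \approx 1.9103 \cdot 10^{-9}$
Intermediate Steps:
$G = -1125$ ($G = 177 - 1302 = -1125$)
$\frac{1}{-980678 + \left(G + b{\left(-286,-556 \right)}\right) \left(\left(\left(-353\right) \left(-13\right) - 230\right) - 470042\right)} = \frac{1}{-980678 + \left(-1125 + \frac{342}{-286}\right) \left(\left(\left(-353\right) \left(-13\right) - 230\right) - 470042\right)} = \frac{1}{-980678 + \left(-1125 + 342 \left(- \frac{1}{286}\right)\right) \left(\left(4589 - 230\right) - 470042\right)} = \frac{1}{-980678 + \left(-1125 - \frac{171}{143}\right) \left(4359 - 470042\right)} = \frac{1}{-980678 - - \frac{74996384418}{143}} = \frac{1}{-980678 + \frac{74996384418}{143}} = \frac{1}{\frac{74856147464}{143}} = \frac{143}{74856147464}$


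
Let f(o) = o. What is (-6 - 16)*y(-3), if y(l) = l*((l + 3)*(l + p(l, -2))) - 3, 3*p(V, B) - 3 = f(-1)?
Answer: 66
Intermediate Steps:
p(V, B) = 2/3 (p(V, B) = 1 + (1/3)*(-1) = 1 - 1/3 = 2/3)
y(l) = -3 + l*(3 + l)*(2/3 + l) (y(l) = l*((l + 3)*(l + 2/3)) - 3 = l*((3 + l)*(2/3 + l)) - 3 = l*(3 + l)*(2/3 + l) - 3 = -3 + l*(3 + l)*(2/3 + l))
(-6 - 16)*y(-3) = (-6 - 16)*(-3 + (-3)**3 + 2*(-3) + (11/3)*(-3)**2) = -22*(-3 - 27 - 6 + (11/3)*9) = -22*(-3 - 27 - 6 + 33) = -22*(-3) = 66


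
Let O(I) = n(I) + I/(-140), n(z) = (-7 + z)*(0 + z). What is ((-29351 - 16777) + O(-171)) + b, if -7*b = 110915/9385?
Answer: -4123140893/262780 ≈ -15690.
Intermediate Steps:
n(z) = z*(-7 + z) (n(z) = (-7 + z)*z = z*(-7 + z))
b = -3169/1877 (b = -15845/9385 = -1/7*22183/1877 = -3169/1877 ≈ -1.6883)
O(I) = -I/140 + I*(-7 + I) (O(I) = I*(-7 + I) + I/(-140) = I*(-7 + I) + I*(-1/140) = I*(-7 + I) - I/140 = -I/140 + I*(-7 + I))
((-29351 - 16777) + O(-171)) + b = ((-29351 - 16777) + (1/140)*(-171)*(-981 + 140*(-171))) - 3169/1877 = (-46128 + (1/140)*(-171)*(-981 - 23940)) - 3169/1877 = (-46128 + (1/140)*(-171)*(-24921)) - 3169/1877 = (-46128 + 4261491/140) - 3169/1877 = -2196429/140 - 3169/1877 = -4123140893/262780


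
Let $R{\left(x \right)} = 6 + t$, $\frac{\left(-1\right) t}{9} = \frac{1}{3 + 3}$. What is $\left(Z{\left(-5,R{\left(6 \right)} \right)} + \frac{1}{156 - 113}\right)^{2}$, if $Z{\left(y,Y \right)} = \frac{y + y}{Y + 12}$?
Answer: $\frac{683929}{2013561} \approx 0.33966$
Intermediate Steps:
$t = - \frac{3}{2}$ ($t = - \frac{9}{3 + 3} = - \frac{9}{6} = \left(-9\right) \frac{1}{6} = - \frac{3}{2} \approx -1.5$)
$R{\left(x \right)} = \frac{9}{2}$ ($R{\left(x \right)} = 6 - \frac{3}{2} = \frac{9}{2}$)
$Z{\left(y,Y \right)} = \frac{2 y}{12 + Y}$
$\left(Z{\left(-5,R{\left(6 \right)} \right)} + \frac{1}{156 - 113}\right)^{2} = \left(2 \left(-5\right) \frac{1}{12 + \frac{9}{2}} + \frac{1}{156 - 113}\right)^{2} = \left(2 \left(-5\right) \frac{1}{\frac{33}{2}} + \frac{1}{43}\right)^{2} = \left(2 \left(-5\right) \frac{2}{33} + \frac{1}{43}\right)^{2} = \left(- \frac{20}{33} + \frac{1}{43}\right)^{2} = \left(- \frac{827}{1419}\right)^{2} = \frac{683929}{2013561}$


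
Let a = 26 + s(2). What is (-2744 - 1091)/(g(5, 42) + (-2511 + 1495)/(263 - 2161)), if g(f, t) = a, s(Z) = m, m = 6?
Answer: -3639415/30876 ≈ -117.87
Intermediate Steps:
s(Z) = 6
a = 32 (a = 26 + 6 = 32)
g(f, t) = 32
(-2744 - 1091)/(g(5, 42) + (-2511 + 1495)/(263 - 2161)) = (-2744 - 1091)/(32 + (-2511 + 1495)/(263 - 2161)) = -3835/(32 - 1016/(-1898)) = -3835/(32 - 1016*(-1/1898)) = -3835/(32 + 508/949) = -3835/30876/949 = -3835*949/30876 = -3639415/30876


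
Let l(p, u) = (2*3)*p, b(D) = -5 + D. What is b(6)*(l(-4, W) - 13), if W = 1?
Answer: -37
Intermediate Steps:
l(p, u) = 6*p
b(6)*(l(-4, W) - 13) = (-5 + 6)*(6*(-4) - 13) = 1*(-24 - 13) = 1*(-37) = -37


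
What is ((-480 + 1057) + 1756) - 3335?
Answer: -1002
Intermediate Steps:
((-480 + 1057) + 1756) - 3335 = (577 + 1756) - 3335 = 2333 - 3335 = -1002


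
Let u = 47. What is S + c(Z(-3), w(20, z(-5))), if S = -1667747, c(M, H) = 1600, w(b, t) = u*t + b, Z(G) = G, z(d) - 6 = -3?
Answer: -1666147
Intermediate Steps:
z(d) = 3 (z(d) = 6 - 3 = 3)
w(b, t) = b + 47*t (w(b, t) = 47*t + b = b + 47*t)
S + c(Z(-3), w(20, z(-5))) = -1667747 + 1600 = -1666147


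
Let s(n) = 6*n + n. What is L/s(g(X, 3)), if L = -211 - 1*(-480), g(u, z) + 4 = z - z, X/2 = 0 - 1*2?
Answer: -269/28 ≈ -9.6071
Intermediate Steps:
X = -4 (X = 2*(0 - 1*2) = 2*(0 - 2) = 2*(-2) = -4)
g(u, z) = -4 (g(u, z) = -4 + (z - z) = -4 + 0 = -4)
s(n) = 7*n
L = 269 (L = -211 + 480 = 269)
L/s(g(X, 3)) = 269/((7*(-4))) = 269/(-28) = 269*(-1/28) = -269/28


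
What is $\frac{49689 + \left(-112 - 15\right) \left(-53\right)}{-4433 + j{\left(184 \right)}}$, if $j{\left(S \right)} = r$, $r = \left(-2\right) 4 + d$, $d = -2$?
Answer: $- \frac{56420}{4443} \approx -12.699$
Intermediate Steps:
$r = -10$ ($r = \left(-2\right) 4 - 2 = -8 - 2 = -10$)
$j{\left(S \right)} = -10$
$\frac{49689 + \left(-112 - 15\right) \left(-53\right)}{-4433 + j{\left(184 \right)}} = \frac{49689 + \left(-112 - 15\right) \left(-53\right)}{-4433 - 10} = \frac{49689 - -6731}{-4443} = \left(49689 + 6731\right) \left(- \frac{1}{4443}\right) = 56420 \left(- \frac{1}{4443}\right) = - \frac{56420}{4443}$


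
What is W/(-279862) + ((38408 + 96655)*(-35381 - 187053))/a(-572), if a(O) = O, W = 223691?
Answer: 95542987824404/1819103 ≈ 5.2522e+7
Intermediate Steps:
W/(-279862) + ((38408 + 96655)*(-35381 - 187053))/a(-572) = 223691/(-279862) + ((38408 + 96655)*(-35381 - 187053))/(-572) = 223691*(-1/279862) + (135063*(-222434))*(-1/572) = -223691/279862 - 30042603342*(-1/572) = -223691/279862 + 15021301671/286 = 95542987824404/1819103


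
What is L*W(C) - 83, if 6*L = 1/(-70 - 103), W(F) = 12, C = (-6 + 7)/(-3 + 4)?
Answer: -14361/173 ≈ -83.012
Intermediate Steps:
C = 1 (C = 1/1 = 1*1 = 1)
L = -1/1038 (L = 1/(6*(-70 - 103)) = (⅙)/(-173) = (⅙)*(-1/173) = -1/1038 ≈ -0.00096339)
L*W(C) - 83 = -1/1038*12 - 83 = -2/173 - 83 = -14361/173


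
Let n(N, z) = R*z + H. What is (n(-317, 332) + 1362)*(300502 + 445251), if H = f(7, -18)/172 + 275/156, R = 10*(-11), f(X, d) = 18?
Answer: -175868944049761/6708 ≈ -2.6218e+10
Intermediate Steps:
R = -110
H = 12527/6708 (H = 18/172 + 275/156 = 18*(1/172) + 275*(1/156) = 9/86 + 275/156 = 12527/6708 ≈ 1.8675)
n(N, z) = 12527/6708 - 110*z (n(N, z) = -110*z + 12527/6708 = 12527/6708 - 110*z)
(n(-317, 332) + 1362)*(300502 + 445251) = ((12527/6708 - 110*332) + 1362)*(300502 + 445251) = ((12527/6708 - 36520) + 1362)*745753 = (-244963633/6708 + 1362)*745753 = -235827337/6708*745753 = -175868944049761/6708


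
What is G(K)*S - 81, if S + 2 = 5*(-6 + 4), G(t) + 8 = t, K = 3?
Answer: -21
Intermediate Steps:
G(t) = -8 + t
S = -12 (S = -2 + 5*(-6 + 4) = -2 + 5*(-2) = -2 - 10 = -12)
G(K)*S - 81 = (-8 + 3)*(-12) - 81 = -5*(-12) - 81 = 60 - 81 = -21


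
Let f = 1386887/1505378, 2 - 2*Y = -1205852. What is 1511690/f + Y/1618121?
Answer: 3682301949391505469/2244150979327 ≈ 1.6408e+6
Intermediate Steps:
Y = 602927 (Y = 1 - ½*(-1205852) = 1 + 602926 = 602927)
f = 1386887/1505378 (f = 1386887*(1/1505378) = 1386887/1505378 ≈ 0.92129)
1511690/f + Y/1618121 = 1511690/(1386887/1505378) + 602927/1618121 = 1511690*(1505378/1386887) + 602927*(1/1618121) = 2275664868820/1386887 + 602927/1618121 = 3682301949391505469/2244150979327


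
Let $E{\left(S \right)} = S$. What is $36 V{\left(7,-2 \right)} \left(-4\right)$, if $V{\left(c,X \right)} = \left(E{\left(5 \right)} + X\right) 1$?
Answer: $-432$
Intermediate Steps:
$V{\left(c,X \right)} = 5 + X$ ($V{\left(c,X \right)} = \left(5 + X\right) 1 = 5 + X$)
$36 V{\left(7,-2 \right)} \left(-4\right) = 36 \left(5 - 2\right) \left(-4\right) = 36 \cdot 3 \left(-4\right) = 108 \left(-4\right) = -432$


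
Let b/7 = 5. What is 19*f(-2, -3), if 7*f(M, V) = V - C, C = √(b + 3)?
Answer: -57/7 - 19*√38/7 ≈ -24.875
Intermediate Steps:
b = 35 (b = 7*5 = 35)
C = √38 (C = √(35 + 3) = √38 ≈ 6.1644)
f(M, V) = -√38/7 + V/7 (f(M, V) = (V - √38)/7 = -√38/7 + V/7)
19*f(-2, -3) = 19*(-√38/7 + (⅐)*(-3)) = 19*(-√38/7 - 3/7) = 19*(-3/7 - √38/7) = -57/7 - 19*√38/7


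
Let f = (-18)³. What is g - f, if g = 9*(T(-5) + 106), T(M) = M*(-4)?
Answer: 6966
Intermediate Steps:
T(M) = -4*M
g = 1134 (g = 9*(-4*(-5) + 106) = 9*(20 + 106) = 9*126 = 1134)
f = -5832
g - f = 1134 - 1*(-5832) = 1134 + 5832 = 6966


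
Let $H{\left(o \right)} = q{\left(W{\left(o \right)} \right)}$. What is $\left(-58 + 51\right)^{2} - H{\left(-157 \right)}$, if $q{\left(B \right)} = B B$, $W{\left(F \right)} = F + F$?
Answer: $-98547$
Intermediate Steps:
$W{\left(F \right)} = 2 F$
$q{\left(B \right)} = B^{2}$
$H{\left(o \right)} = 4 o^{2}$ ($H{\left(o \right)} = \left(2 o\right)^{2} = 4 o^{2}$)
$\left(-58 + 51\right)^{2} - H{\left(-157 \right)} = \left(-58 + 51\right)^{2} - 4 \left(-157\right)^{2} = \left(-7\right)^{2} - 4 \cdot 24649 = 49 - 98596 = -98547$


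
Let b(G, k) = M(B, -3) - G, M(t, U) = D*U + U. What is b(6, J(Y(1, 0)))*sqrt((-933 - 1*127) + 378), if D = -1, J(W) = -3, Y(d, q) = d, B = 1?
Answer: -6*I*sqrt(682) ≈ -156.69*I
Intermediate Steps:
M(t, U) = 0 (M(t, U) = -U + U = 0)
b(G, k) = -G (b(G, k) = 0 - G = -G)
b(6, J(Y(1, 0)))*sqrt((-933 - 1*127) + 378) = (-1*6)*sqrt((-933 - 1*127) + 378) = -6*sqrt((-933 - 127) + 378) = -6*sqrt(-1060 + 378) = -6*I*sqrt(682)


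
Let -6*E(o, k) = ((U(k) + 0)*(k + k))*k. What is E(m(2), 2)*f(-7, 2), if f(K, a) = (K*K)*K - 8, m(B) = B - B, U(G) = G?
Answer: 936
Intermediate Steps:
m(B) = 0
f(K, a) = -8 + K³ (f(K, a) = K²*K - 8 = K³ - 8 = -8 + K³)
E(o, k) = -k³/3 (E(o, k) = -(k + 0)*(k + k)*k/6 = -k*(2*k)*k/6 = -2*k²*k/6 = -k³/3)
E(m(2), 2)*f(-7, 2) = (-⅓*2³)*(-8 + (-7)³) = (-⅓*8)*(-8 - 343) = -8/3*(-351) = 936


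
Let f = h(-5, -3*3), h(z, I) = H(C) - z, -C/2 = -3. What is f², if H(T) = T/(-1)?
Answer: 1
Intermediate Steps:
C = 6 (C = -2*(-3) = 6)
H(T) = -T (H(T) = T*(-1) = -T)
h(z, I) = -6 - z (h(z, I) = -1*6 - z = -6 - z)
f = -1 (f = -6 - 1*(-5) = -6 + 5 = -1)
f² = (-1)² = 1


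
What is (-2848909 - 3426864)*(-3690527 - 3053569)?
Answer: 42324415586208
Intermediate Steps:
(-2848909 - 3426864)*(-3690527 - 3053569) = -6275773*(-6744096) = 42324415586208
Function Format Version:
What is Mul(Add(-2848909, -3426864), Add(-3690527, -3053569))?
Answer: 42324415586208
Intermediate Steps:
Mul(Add(-2848909, -3426864), Add(-3690527, -3053569)) = Mul(-6275773, -6744096) = 42324415586208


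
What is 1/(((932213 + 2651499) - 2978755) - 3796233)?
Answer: -1/3191276 ≈ -3.1335e-7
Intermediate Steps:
1/(((932213 + 2651499) - 2978755) - 3796233) = 1/((3583712 - 2978755) - 3796233) = 1/(604957 - 3796233) = 1/(-3191276) = -1/3191276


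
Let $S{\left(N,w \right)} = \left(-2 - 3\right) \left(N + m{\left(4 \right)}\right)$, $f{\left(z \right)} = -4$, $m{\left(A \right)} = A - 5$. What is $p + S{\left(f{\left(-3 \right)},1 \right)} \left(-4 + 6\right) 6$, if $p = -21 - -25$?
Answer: $304$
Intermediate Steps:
$m{\left(A \right)} = -5 + A$
$S{\left(N,w \right)} = 5 - 5 N$ ($S{\left(N,w \right)} = \left(-2 - 3\right) \left(N + \left(-5 + 4\right)\right) = - 5 \left(N - 1\right) = - 5 \left(-1 + N\right) = 5 - 5 N$)
$p = 4$ ($p = -21 + 25 = 4$)
$p + S{\left(f{\left(-3 \right)},1 \right)} \left(-4 + 6\right) 6 = 4 + \left(5 - -20\right) \left(-4 + 6\right) 6 = 4 + \left(5 + 20\right) 2 \cdot 6 = 4 + 25 \cdot 12 = 4 + 300 = 304$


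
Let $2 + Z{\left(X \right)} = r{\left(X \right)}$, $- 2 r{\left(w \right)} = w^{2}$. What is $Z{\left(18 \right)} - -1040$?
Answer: $876$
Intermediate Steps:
$r{\left(w \right)} = - \frac{w^{2}}{2}$
$Z{\left(X \right)} = -2 - \frac{X^{2}}{2}$
$Z{\left(18 \right)} - -1040 = \left(-2 - \frac{18^{2}}{2}\right) - -1040 = \left(-2 - 162\right) + 1040 = -164 + 1040 = 876$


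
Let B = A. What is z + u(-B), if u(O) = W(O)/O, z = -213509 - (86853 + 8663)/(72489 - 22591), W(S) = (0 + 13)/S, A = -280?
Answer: -417627689517263/1956001600 ≈ -2.1351e+5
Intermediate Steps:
B = -280
W(S) = 13/S
z = -5326883799/24949 (z = -213509 - 95516/49898 = -213509 - 1*47758/24949 = -213509 - 47758/24949 = -5326883799/24949 ≈ -2.1351e+5)
u(O) = 13/O² (u(O) = (13/O)/O = 13/O²)
z + u(-B) = -5326883799/24949 + 13/(-1*(-280))² = -5326883799/24949 + 13/280² = -5326883799/24949 + 13*(1/78400) = -5326883799/24949 + 13/78400 = -417627689517263/1956001600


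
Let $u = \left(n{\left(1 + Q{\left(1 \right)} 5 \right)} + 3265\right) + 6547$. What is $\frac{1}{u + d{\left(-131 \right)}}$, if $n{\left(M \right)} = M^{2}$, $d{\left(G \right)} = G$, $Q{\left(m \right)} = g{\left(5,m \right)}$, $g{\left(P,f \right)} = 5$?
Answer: $\frac{1}{10357} \approx 9.6553 \cdot 10^{-5}$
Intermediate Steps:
$Q{\left(m \right)} = 5$
$u = 10488$ ($u = \left(\left(1 + 5 \cdot 5\right)^{2} + 3265\right) + 6547 = \left(\left(1 + 25\right)^{2} + 3265\right) + 6547 = \left(26^{2} + 3265\right) + 6547 = \left(676 + 3265\right) + 6547 = 3941 + 6547 = 10488$)
$\frac{1}{u + d{\left(-131 \right)}} = \frac{1}{10488 - 131} = \frac{1}{10357}$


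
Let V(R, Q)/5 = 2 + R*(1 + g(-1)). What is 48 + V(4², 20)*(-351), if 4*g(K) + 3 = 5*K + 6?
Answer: -17502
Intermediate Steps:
g(K) = ¾ + 5*K/4 (g(K) = -¾ + (5*K + 6)/4 = -¾ + (6 + 5*K)/4 = -¾ + (3/2 + 5*K/4) = ¾ + 5*K/4)
V(R, Q) = 10 + 5*R/2 (V(R, Q) = 5*(2 + R*(1 + (¾ + (5/4)*(-1)))) = 5*(2 + R*(1 + (¾ - 5/4))) = 5*(2 + R*(1 - ½)) = 5*(2 + R*(½)) = 5*(2 + R/2) = 10 + 5*R/2)
48 + V(4², 20)*(-351) = 48 + (10 + (5/2)*4²)*(-351) = 48 + (10 + (5/2)*16)*(-351) = 48 + (10 + 40)*(-351) = 48 + 50*(-351) = 48 - 17550 = -17502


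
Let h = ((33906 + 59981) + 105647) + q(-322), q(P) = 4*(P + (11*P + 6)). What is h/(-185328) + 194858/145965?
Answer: 1540032499/4508566920 ≈ 0.34158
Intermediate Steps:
q(P) = 24 + 48*P (q(P) = 4*(P + (6 + 11*P)) = 4*(6 + 12*P) = 24 + 48*P)
h = 184102 (h = ((33906 + 59981) + 105647) + (24 + 48*(-322)) = (93887 + 105647) + (24 - 15456) = 199534 - 15432 = 184102)
h/(-185328) + 194858/145965 = 184102/(-185328) + 194858/145965 = 184102*(-1/185328) + 194858*(1/145965) = -92051/92664 + 194858/145965 = 1540032499/4508566920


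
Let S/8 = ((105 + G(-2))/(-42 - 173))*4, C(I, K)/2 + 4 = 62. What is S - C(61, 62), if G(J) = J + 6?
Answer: -28428/215 ≈ -132.22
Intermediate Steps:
G(J) = 6 + J
C(I, K) = 116 (C(I, K) = -8 + 2*62 = -8 + 124 = 116)
S = -3488/215 (S = 8*(((105 + (6 - 2))/(-42 - 173))*4) = 8*(((105 + 4)/(-215))*4) = 8*((109*(-1/215))*4) = 8*(-109/215*4) = 8*(-436/215) = -3488/215 ≈ -16.223)
S - C(61, 62) = -3488/215 - 1*116 = -3488/215 - 116 = -28428/215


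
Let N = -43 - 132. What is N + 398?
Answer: 223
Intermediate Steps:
N = -175
N + 398 = -175 + 398 = 223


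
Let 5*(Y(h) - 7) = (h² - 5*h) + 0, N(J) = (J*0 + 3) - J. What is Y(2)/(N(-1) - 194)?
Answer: -29/950 ≈ -0.030526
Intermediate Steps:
N(J) = 3 - J (N(J) = (0 + 3) - J = 3 - J)
Y(h) = 7 - h + h²/5 (Y(h) = 7 + ((h² - 5*h) + 0)/5 = 7 + (h² - 5*h)/5 = 7 + (-h + h²/5) = 7 - h + h²/5)
Y(2)/(N(-1) - 194) = (7 - 1*2 + (⅕)*2²)/((3 - 1*(-1)) - 194) = (7 - 2 + (⅕)*4)/((3 + 1) - 194) = (7 - 2 + ⅘)/(4 - 194) = (29/5)/(-190) = -1/190*29/5 = -29/950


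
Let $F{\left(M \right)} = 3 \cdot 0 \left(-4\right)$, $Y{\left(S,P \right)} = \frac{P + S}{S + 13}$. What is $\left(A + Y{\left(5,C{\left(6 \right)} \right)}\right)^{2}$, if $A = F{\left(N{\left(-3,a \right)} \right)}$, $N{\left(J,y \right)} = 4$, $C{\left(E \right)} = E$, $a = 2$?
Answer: $\frac{121}{324} \approx 0.37346$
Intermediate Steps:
$Y{\left(S,P \right)} = \frac{P + S}{13 + S}$
$F{\left(M \right)} = 0$ ($F{\left(M \right)} = 0 \left(-4\right) = 0$)
$A = 0$
$\left(A + Y{\left(5,C{\left(6 \right)} \right)}\right)^{2} = \left(0 + \frac{6 + 5}{13 + 5}\right)^{2} = \left(0 + \frac{1}{18} \cdot 11\right)^{2} = \left(0 + \frac{11}{18}\right)^{2} = \left(\frac{11}{18}\right)^{2} = \frac{121}{324}$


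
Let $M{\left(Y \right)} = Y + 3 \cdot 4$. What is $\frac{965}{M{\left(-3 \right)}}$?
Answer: $\frac{965}{9} \approx 107.22$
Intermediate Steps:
$M{\left(Y \right)} = 12 + Y$ ($M{\left(Y \right)} = Y + 12 = 12 + Y$)
$\frac{965}{M{\left(-3 \right)}} = \frac{965}{12 - 3} = \frac{965}{9}$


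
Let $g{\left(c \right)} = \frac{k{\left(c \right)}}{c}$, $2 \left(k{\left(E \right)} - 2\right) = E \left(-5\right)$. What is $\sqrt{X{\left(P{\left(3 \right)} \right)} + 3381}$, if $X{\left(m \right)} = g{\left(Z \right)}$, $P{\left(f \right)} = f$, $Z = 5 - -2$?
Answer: $\frac{\sqrt{662242}}{14} \approx 58.127$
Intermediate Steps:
$k{\left(E \right)} = 2 - \frac{5 E}{2}$ ($k{\left(E \right)} = 2 + \frac{E \left(-5\right)}{2} = 2 + \frac{\left(-5\right) E}{2} = 2 - \frac{5 E}{2}$)
$Z = 7$ ($Z = 5 + 2 = 7$)
$g{\left(c \right)} = \frac{2 - \frac{5 c}{2}}{c}$
$X{\left(m \right)} = - \frac{31}{14}$ ($X{\left(m \right)} = - \frac{5}{2} + \frac{2}{7} = - \frac{31}{14}$)
$\sqrt{X{\left(P{\left(3 \right)} \right)} + 3381} = \sqrt{- \frac{31}{14} + 3381} = \sqrt{\frac{47303}{14}} = \frac{\sqrt{662242}}{14}$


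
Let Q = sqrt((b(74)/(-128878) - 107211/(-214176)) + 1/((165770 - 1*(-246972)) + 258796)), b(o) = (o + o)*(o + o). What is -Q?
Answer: -sqrt(49304044280812395615599188830)/386170368612168 ≈ -0.57499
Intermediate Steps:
b(o) = 4*o**2 (b(o) = (2*o)*(2*o) = 4*o**2)
Q = sqrt(49304044280812395615599188830)/386170368612168 (Q = sqrt(((4*74**2)/(-128878) - 107211/(-214176)) + 1/((165770 - 1*(-246972)) + 258796)) = sqrt(((4*5476)*(-1/128878) - 107211*(-1/214176)) + 1/((165770 + 246972) + 258796)) = sqrt((21904*(-1/128878) + 35737/71392) + 1/(412742 + 258796)) = sqrt((-10952/64439 + 35737/71392) + 1/671538) = sqrt(1520971359/4600429088 + 1/671538) = sqrt(510697332454615/1544681474448672) = sqrt(49304044280812395615599188830)/386170368612168 ≈ 0.57499)
-Q = -sqrt(49304044280812395615599188830)/386170368612168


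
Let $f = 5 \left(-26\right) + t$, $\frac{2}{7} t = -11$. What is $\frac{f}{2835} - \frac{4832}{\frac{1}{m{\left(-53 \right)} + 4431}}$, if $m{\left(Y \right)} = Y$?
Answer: $- \frac{119945992657}{5670} \approx -2.1154 \cdot 10^{7}$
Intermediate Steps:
$t = - \frac{77}{2}$ ($t = \frac{7}{2} \left(-11\right) = - \frac{77}{2} \approx -38.5$)
$f = - \frac{337}{2}$ ($f = 5 \left(-26\right) - \frac{77}{2} = -130 - \frac{77}{2} = - \frac{337}{2} \approx -168.5$)
$\frac{f}{2835} - \frac{4832}{\frac{1}{m{\left(-53 \right)} + 4431}} = - \frac{337}{2 \cdot 2835} - \frac{4832}{\frac{1}{-53 + 4431}} = \left(- \frac{337}{2}\right) \frac{1}{2835} - \frac{4832}{\frac{1}{4378}} = - \frac{337}{5670} - 4832 \frac{1}{\frac{1}{4378}} = - \frac{337}{5670} - 21154496 = - \frac{119945992657}{5670}$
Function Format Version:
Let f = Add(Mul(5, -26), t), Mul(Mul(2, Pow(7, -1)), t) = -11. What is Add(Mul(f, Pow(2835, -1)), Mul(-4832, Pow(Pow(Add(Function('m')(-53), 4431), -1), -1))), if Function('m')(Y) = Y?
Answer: Rational(-119945992657, 5670) ≈ -2.1154e+7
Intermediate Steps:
t = Rational(-77, 2) (t = Mul(Rational(7, 2), -11) = Rational(-77, 2) ≈ -38.500)
f = Rational(-337, 2) (f = Add(Mul(5, -26), Rational(-77, 2)) = Add(-130, Rational(-77, 2)) = Rational(-337, 2) ≈ -168.50)
Add(Mul(f, Pow(2835, -1)), Mul(-4832, Pow(Pow(Add(Function('m')(-53), 4431), -1), -1))) = Add(Mul(Rational(-337, 2), Pow(2835, -1)), Mul(-4832, Pow(Pow(Add(-53, 4431), -1), -1))) = Add(Mul(Rational(-337, 2), Rational(1, 2835)), Mul(-4832, Pow(Pow(4378, -1), -1))) = Add(Rational(-337, 5670), Mul(-4832, Pow(Rational(1, 4378), -1))) = Add(Rational(-337, 5670), Mul(-4832, 4378)) = Add(Rational(-337, 5670), -21154496) = Rational(-119945992657, 5670)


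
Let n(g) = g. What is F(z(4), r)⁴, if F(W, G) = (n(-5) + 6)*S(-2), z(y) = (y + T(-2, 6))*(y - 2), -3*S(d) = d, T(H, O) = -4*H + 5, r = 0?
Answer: 16/81 ≈ 0.19753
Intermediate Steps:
T(H, O) = 5 - 4*H
S(d) = -d/3
z(y) = (-2 + y)*(13 + y) (z(y) = (y + (5 - 4*(-2)))*(y - 2) = (y + (5 + 8))*(-2 + y) = (y + 13)*(-2 + y) = (13 + y)*(-2 + y) = (-2 + y)*(13 + y))
F(W, G) = ⅔ (F(W, G) = (-5 + 6)*(-⅓*(-2)) = 1*(⅔) = ⅔)
F(z(4), r)⁴ = (⅔)⁴ = 16/81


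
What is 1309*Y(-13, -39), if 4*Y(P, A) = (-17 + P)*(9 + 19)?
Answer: -274890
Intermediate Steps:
Y(P, A) = -119 + 7*P (Y(P, A) = ((-17 + P)*(9 + 19))/4 = ((-17 + P)*28)/4 = (-476 + 28*P)/4 = -119 + 7*P)
1309*Y(-13, -39) = 1309*(-119 + 7*(-13)) = 1309*(-119 - 91) = 1309*(-210) = -274890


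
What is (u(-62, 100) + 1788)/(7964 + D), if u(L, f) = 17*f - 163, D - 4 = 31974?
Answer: 475/5706 ≈ 0.083246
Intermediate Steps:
D = 31978 (D = 4 + 31974 = 31978)
u(L, f) = -163 + 17*f
(u(-62, 100) + 1788)/(7964 + D) = ((-163 + 17*100) + 1788)/(7964 + 31978) = ((-163 + 1700) + 1788)/39942 = (1537 + 1788)*(1/39942) = 3325*(1/39942) = 475/5706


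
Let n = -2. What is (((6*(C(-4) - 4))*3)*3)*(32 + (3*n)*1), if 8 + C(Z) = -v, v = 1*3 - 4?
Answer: -15444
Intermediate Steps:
v = -1 (v = 3 - 4 = -1)
C(Z) = -7 (C(Z) = -8 - 1*(-1) = -8 + 1 = -7)
(((6*(C(-4) - 4))*3)*3)*(32 + (3*n)*1) = (((6*(-7 - 4))*3)*3)*(32 + (3*(-2))*1) = (((6*(-11))*3)*3)*(32 - 6*1) = (-66*3*3)*(32 - 6) = -198*3*26 = -594*26 = -15444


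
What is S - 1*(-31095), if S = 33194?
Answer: 64289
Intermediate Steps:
S - 1*(-31095) = 33194 - 1*(-31095) = 33194 + 31095 = 64289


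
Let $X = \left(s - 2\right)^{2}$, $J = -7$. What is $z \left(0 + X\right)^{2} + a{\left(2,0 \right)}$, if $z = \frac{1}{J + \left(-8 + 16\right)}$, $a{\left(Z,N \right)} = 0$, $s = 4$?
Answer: $16$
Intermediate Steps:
$X = 4$ ($X = \left(4 - 2\right)^{2} = 2^{2} = 4$)
$z = 1$ ($z = \frac{1}{-7 + \left(-8 + 16\right)} = \frac{1}{-7 + 8} = 1^{-1} = 1$)
$z \left(0 + X\right)^{2} + a{\left(2,0 \right)} = 1 \left(0 + 4\right)^{2} + 0 = 1 \cdot 4^{2} + 0 = 1 \cdot 16 + 0 = 16 + 0 = 16$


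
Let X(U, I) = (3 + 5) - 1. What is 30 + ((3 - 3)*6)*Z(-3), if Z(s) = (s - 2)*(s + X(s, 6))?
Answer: 30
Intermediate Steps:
X(U, I) = 7 (X(U, I) = 8 - 1 = 7)
Z(s) = (-2 + s)*(7 + s) (Z(s) = (s - 2)*(s + 7) = (-2 + s)*(7 + s))
30 + ((3 - 3)*6)*Z(-3) = 30 + ((3 - 3)*6)*(-14 + (-3)² + 5*(-3)) = 30 + (0*6)*(-14 + 9 - 15) = 30 + 0*(-20) = 30 + 0 = 30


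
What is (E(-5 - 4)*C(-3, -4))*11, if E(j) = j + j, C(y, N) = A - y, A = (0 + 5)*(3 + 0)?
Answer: -3564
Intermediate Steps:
A = 15 (A = 5*3 = 15)
C(y, N) = 15 - y
E(j) = 2*j
(E(-5 - 4)*C(-3, -4))*11 = ((2*(-5 - 4))*(15 - 1*(-3)))*11 = ((2*(-9))*(15 + 3))*11 = -18*18*11 = -324*11 = -3564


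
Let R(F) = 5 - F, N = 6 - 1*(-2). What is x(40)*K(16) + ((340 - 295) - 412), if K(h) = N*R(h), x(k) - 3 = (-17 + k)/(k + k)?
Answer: -6563/10 ≈ -656.30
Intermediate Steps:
N = 8 (N = 6 + 2 = 8)
x(k) = 3 + (-17 + k)/(2*k) (x(k) = 3 + (-17 + k)/(k + k) = 3 + (-17 + k)/((2*k)) = 3 + (-17 + k)*(1/(2*k)) = 3 + (-17 + k)/(2*k))
K(h) = 40 - 8*h (K(h) = 8*(5 - h) = 40 - 8*h)
x(40)*K(16) + ((340 - 295) - 412) = ((½)*(-17 + 7*40)/40)*(40 - 8*16) + ((340 - 295) - 412) = ((½)*(1/40)*(-17 + 280))*(40 - 128) + (45 - 412) = ((½)*(1/40)*263)*(-88) - 367 = (263/80)*(-88) - 367 = -2893/10 - 367 = -6563/10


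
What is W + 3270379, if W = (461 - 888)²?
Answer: 3452708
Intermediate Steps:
W = 182329 (W = (-427)² = 182329)
W + 3270379 = 182329 + 3270379 = 3452708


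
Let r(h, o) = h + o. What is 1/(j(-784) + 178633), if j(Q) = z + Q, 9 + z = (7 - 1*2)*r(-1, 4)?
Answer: 1/177855 ≈ 5.6226e-6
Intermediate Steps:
z = 6 (z = -9 + (7 - 1*2)*(-1 + 4) = -9 + (7 - 2)*3 = -9 + 5*3 = -9 + 15 = 6)
j(Q) = 6 + Q
1/(j(-784) + 178633) = 1/((6 - 784) + 178633) = 1/(-778 + 178633) = 1/177855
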